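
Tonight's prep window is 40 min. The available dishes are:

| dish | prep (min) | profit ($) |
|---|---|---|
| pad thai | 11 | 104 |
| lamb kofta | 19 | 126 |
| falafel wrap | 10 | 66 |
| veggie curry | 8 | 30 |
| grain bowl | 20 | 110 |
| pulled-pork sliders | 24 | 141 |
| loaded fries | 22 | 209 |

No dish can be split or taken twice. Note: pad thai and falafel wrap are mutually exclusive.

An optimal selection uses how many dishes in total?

The maximum profit within 40 min is 313.
One optimal bundle: pad thai + loaded fries (33 min).
All optima have 2 dishes.

2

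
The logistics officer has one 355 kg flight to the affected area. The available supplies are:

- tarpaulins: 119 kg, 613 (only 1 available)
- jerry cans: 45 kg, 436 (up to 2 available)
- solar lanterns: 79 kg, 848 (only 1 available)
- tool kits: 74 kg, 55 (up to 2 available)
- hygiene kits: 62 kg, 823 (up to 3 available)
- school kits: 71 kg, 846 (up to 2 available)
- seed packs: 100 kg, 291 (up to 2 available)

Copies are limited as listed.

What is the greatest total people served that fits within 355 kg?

4189

Taking the top-ratio supplies first gives 3×hygiene kits + 2×school kits for 4161 (328 kg).
The 142 kg tied up in 2×school kits is better spent on 2×jerry cans + solar lanterns — total rises to 4189 (355 kg).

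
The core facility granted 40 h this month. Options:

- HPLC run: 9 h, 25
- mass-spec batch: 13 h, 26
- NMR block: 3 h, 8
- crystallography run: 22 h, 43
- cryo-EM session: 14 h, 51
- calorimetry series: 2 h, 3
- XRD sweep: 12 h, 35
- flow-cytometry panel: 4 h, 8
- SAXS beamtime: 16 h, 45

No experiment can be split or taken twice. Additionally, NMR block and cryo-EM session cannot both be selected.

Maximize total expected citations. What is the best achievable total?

121

Density check — cryo-EM session 3.64, XRD sweep 2.92, SAXS beamtime 2.81, HPLC run 2.78 are the best per h.
Best packing: HPLC run + cryo-EM session + SAXS beamtime — 39 h, 121 total.
The closest alternative, HPLC run + cryo-EM session + XRD sweep + flow-cytometry panel, reaches only 119.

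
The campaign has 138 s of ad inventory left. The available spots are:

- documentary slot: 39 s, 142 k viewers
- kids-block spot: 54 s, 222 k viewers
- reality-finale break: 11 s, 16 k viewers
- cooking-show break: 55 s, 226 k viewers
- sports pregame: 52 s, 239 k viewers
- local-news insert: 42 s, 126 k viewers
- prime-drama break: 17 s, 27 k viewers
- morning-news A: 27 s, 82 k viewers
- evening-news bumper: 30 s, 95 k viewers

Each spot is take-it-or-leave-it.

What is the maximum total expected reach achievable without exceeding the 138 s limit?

560

Filling by ratio: kids-block spot + sports pregame + evening-news bumper for 556, with 2 s left unused.
Replace kids-block spot with cooking-show break: the trade gains 4 net, giving 560 at 137 s.
Next best is kids-block spot + sports pregame + evening-news bumper at 556 (136 s) — short by 4.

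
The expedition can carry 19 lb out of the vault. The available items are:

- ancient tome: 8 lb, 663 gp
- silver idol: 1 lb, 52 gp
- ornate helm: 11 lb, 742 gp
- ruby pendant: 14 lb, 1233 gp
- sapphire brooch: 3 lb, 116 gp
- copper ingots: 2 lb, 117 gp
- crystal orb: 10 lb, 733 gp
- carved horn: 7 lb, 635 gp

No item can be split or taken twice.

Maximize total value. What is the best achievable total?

A density-first pass picks ancient tome + silver idol + copper ingots + carved horn — 1467 at 18 lb.
The 9 lb tied up in ancient tome and silver idol is better spent on crystal orb — total rises to 1485 (19 lb).
The closest alternative, ancient tome + silver idol + copper ingots + carved horn, reaches only 1467.

1485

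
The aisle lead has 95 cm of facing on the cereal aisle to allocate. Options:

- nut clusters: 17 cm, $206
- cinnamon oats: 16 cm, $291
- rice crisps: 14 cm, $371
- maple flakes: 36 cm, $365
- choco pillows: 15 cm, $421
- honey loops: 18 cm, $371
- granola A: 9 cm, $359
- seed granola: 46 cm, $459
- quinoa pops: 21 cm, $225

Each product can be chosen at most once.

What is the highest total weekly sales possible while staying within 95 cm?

Ranking by ratio (weekly sales/cm): granola A 39.89, choco pillows 28.07, rice crisps 26.50, honey loops 20.61.
A density-first pass picks nut clusters + cinnamon oats + rice crisps + choco pillows + honey loops + granola A — 2019 at 89 cm.
Dropping nut clusters frees 17 cm; slotting in quinoa pops (21 cm) lifts the total to 2038 at 93 cm.
Nothing else within 95 cm beats 2038.

2038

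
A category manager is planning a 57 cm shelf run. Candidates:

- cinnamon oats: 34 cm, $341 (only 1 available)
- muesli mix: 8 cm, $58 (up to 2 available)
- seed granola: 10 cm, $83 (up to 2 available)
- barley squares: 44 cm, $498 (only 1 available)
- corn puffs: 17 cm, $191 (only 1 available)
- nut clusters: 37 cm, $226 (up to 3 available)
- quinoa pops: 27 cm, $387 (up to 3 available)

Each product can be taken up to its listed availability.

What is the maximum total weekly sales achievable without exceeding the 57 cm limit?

Density check — quinoa pops 14.33, barley squares 11.32, corn puffs 11.24 are the best per cm.
Taking 2×quinoa pops: 54 cm used, 774 in weekly sales.

774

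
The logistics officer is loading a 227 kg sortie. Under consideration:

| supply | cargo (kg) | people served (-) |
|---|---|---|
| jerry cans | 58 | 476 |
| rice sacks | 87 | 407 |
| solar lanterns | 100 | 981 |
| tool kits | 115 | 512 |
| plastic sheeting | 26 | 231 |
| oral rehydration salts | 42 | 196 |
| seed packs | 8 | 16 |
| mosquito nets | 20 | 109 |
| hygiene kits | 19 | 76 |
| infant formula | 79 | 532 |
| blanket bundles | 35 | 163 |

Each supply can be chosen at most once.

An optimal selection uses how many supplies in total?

4

The maximum people served within 227 kg is 1884.
One optimal bundle: jerry cans + solar lanterns + plastic sheeting + oral rehydration salts (226 kg).
All optima have 4 supplies.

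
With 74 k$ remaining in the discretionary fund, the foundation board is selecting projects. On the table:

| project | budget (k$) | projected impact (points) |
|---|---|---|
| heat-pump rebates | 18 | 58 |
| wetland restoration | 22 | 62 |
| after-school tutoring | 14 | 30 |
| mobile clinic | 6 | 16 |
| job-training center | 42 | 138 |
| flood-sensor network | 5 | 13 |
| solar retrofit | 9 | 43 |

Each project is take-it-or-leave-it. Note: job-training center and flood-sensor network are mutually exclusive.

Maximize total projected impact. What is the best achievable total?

Density check — solar retrofit 4.78, job-training center 3.29, heat-pump rebates 3.22, wetland restoration 2.82 are the best per k$.
Wetland restoration + job-training center + solar retrofit uses 73 of the 74 k$ and totals 243.
Next best is heat-pump rebates + job-training center + solar retrofit at 239 (69 k$) — short by 4.

243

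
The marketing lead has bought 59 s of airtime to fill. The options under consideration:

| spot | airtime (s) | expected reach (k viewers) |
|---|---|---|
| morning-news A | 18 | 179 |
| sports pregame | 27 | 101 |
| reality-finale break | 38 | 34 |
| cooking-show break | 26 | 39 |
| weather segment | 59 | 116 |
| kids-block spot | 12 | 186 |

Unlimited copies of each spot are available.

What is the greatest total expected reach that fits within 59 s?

744

The ratio ordering already packs tightly: 4×kids-block spot, 48 s, 744.
No other feasible combination exceeds 744.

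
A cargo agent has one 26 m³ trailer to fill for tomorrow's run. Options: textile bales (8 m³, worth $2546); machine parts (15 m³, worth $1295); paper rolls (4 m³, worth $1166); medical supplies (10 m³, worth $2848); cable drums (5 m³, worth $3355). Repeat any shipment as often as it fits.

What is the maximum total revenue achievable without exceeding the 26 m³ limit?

Ranking by ratio (revenue/m³): cable drums 671.00, textile bales 318.25, paper rolls 291.50.
Taking 5×cable drums: 25 m³ used, 16775 in revenue.
That's the maximum — no swap from here does better than 16775.

16775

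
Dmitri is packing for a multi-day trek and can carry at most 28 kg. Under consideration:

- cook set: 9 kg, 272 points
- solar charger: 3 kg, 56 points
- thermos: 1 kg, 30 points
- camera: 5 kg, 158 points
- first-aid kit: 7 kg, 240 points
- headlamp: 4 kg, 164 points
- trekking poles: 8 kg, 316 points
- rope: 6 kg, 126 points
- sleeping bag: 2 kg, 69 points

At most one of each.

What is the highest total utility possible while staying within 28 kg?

992

By utility per kg: headlamp 41.00, trekking poles 39.50, sleeping bag 34.50 lead.
Filling by ratio: thermos + camera + first-aid kit + headlamp + trekking poles + sleeping bag for 977, with 1 kg left unused.
Dropping thermos and camera and sleeping bag frees 8 kg; slotting in cook set (9 kg) lifts the total to 992 at 28 kg.
That's the maximum — no swap from here does better than 992.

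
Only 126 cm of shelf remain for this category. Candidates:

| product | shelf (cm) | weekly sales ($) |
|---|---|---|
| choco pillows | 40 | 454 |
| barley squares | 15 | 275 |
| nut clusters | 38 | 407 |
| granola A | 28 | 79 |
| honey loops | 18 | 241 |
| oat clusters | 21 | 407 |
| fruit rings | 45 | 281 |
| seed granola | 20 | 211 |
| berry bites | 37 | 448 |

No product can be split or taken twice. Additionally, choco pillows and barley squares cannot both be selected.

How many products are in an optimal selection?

5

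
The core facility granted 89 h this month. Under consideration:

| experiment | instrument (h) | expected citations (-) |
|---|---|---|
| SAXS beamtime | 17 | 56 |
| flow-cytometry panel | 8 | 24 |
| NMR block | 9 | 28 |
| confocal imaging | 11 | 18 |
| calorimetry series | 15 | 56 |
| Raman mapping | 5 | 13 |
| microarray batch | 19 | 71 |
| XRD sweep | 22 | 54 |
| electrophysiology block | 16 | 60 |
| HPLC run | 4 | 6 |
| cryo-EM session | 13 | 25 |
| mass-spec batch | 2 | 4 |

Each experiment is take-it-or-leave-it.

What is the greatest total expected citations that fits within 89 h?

The ratio ordering already packs tightly: SAXS beamtime + flow-cytometry panel + NMR block + calorimetry series + Raman mapping + microarray batch + electrophysiology block, 89 h, 308.
Next best is SAXS beamtime + flow-cytometry panel + NMR block + calorimetry series + microarray batch + electrophysiology block + HPLC run at 301 (88 h) — short by 7.

308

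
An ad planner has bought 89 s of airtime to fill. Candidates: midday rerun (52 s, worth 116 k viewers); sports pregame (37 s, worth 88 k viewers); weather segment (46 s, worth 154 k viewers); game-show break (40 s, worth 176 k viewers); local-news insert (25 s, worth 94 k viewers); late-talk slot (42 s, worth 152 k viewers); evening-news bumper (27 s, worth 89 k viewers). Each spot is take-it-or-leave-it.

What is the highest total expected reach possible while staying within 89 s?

Filling by ratio: game-show break + local-news insert for 270, with 24 s left unused.
Replace local-news insert with weather segment: the trade gains 60 net, giving 330 at 86 s.
Runner-up game-show break + late-talk slot tops out at 328.

330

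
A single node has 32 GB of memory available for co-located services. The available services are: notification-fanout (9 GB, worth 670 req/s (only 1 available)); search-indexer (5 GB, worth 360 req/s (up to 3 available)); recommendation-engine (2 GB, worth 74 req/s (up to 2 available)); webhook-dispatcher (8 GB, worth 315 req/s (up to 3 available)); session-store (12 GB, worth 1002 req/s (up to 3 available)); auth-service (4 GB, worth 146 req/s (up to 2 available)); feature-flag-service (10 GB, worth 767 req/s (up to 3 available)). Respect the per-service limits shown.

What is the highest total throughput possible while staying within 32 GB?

2536

A density-first pass picks search-indexer + recommendation-engine + 2×session-store — 2438 at 31 GB.
Dropping search-indexer and recommendation-engine and session-store frees 19 GB; slotting in 2×feature-flag-service (20 GB) lifts the total to 2536 at 32 GB.
Nothing else within 32 GB beats 2536.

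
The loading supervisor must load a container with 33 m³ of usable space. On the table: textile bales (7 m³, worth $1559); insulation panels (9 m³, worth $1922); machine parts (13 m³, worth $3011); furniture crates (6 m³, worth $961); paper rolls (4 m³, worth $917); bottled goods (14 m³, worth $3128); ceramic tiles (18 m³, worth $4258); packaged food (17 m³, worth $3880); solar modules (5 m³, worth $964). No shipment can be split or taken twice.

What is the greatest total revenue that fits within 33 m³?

A density-first pass picks machine parts + ceramic tiles — 7269 at 31 m³.
Replace ceramic tiles with textile bales + insulation panels + paper rolls: the trade gains 140 net, giving 7409 at 33 m³.
Every other selection either busts 33 m³ or fails to beat 7409.

7409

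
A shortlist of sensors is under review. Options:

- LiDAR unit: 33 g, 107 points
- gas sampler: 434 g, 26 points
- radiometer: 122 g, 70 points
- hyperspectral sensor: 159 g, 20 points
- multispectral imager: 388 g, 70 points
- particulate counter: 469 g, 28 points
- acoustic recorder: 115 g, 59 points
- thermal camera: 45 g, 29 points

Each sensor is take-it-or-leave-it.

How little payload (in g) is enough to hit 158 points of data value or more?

Need the lightest bundle worth ≥ 158.
LiDAR unit + acoustic recorder: 166 data value at 148 g.
Any bundle with less than 148 g falls short of 158.

148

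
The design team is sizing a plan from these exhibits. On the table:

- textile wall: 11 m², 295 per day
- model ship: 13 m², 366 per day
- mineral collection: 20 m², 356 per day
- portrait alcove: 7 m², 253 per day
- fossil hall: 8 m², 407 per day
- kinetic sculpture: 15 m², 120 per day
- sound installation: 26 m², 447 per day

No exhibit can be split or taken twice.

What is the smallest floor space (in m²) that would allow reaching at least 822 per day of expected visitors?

Need the lightest bundle worth ≥ 822.
textile wall + portrait alcove + fossil hall reaches 955 using 26 m².
Any bundle with less than 26 m² falls short of 822.

26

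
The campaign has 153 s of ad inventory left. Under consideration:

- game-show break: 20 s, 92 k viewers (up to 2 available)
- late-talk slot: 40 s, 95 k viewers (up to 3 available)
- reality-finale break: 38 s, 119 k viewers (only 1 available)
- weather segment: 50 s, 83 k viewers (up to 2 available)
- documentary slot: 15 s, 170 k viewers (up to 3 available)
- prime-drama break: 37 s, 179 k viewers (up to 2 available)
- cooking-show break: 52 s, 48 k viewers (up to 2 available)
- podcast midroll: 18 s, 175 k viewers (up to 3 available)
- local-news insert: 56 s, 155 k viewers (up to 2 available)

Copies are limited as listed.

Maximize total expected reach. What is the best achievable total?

Greedy by ratio would take 3×documentary slot + prime-drama break + 3×podcast midroll: 136 s used, total 1214.
The 37 s tied up in prime-drama break is better spent on 2×game-show break — total rises to 1219 (139 s).
Nothing else within 153 s beats 1219.

1219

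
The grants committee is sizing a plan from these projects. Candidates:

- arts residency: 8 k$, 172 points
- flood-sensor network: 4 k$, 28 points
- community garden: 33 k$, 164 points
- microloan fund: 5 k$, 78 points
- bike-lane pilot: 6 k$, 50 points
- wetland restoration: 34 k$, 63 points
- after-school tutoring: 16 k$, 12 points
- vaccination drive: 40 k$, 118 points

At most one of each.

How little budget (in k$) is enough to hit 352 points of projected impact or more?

Need the lightest bundle worth ≥ 352.
Taking arts residency + flood-sensor network + community garden gives 364 (≥ 352) for 45 k$.
Any bundle with less than 45 k$ falls short of 352.

45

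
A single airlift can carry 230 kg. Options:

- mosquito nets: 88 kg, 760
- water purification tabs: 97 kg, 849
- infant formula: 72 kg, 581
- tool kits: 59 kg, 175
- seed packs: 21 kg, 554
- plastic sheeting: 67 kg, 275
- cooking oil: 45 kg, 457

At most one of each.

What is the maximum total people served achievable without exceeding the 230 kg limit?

2352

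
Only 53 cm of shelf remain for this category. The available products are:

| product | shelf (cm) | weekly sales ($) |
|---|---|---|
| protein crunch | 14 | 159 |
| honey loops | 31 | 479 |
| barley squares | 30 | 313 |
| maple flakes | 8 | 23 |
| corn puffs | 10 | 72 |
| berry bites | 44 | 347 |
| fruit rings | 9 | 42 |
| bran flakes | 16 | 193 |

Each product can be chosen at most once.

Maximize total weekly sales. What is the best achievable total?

672

The ratio ordering already packs tightly: honey loops + bran flakes, 47 cm, 672.
Nothing else within 53 cm beats 672.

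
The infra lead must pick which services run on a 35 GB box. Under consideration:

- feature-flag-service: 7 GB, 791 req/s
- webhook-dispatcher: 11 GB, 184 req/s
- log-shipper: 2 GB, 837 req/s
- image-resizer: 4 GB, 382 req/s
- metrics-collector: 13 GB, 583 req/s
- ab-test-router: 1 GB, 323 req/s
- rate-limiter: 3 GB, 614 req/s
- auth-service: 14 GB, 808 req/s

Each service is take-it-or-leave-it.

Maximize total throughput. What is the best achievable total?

3755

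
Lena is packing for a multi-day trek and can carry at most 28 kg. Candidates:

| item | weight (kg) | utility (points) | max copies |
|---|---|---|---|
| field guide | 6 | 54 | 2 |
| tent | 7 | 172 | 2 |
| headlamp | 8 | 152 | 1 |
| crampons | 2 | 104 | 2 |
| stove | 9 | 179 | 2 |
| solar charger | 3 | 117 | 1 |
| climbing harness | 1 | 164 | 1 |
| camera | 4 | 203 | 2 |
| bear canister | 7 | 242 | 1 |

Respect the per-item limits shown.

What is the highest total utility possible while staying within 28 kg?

1205

Greedy by ratio would take 2×crampons + solar charger + climbing harness + 2×camera + bear canister: 23 kg used, total 1137.
Dropping crampons frees 2 kg; slotting in tent (7 kg) lifts the total to 1205 at 28 kg.
Every other selection either busts 28 kg or exceeds an availability limit or fails to beat 1205.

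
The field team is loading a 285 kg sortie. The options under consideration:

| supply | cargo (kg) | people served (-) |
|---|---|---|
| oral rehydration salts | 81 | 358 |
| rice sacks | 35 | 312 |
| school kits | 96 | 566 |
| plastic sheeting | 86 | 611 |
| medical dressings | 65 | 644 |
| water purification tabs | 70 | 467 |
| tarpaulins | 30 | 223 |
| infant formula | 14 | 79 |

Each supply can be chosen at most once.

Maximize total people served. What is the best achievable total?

2133

The ratio heuristic lands on rice sacks + plastic sheeting + medical dressings + tarpaulins + infant formula (1869) but leaves 55 kg idle.
Replace tarpaulins and infant formula with school kits: the trade gains 264 net, giving 2133 at 282 kg.
An exhaustive check of the 256 subsets confirms 2133.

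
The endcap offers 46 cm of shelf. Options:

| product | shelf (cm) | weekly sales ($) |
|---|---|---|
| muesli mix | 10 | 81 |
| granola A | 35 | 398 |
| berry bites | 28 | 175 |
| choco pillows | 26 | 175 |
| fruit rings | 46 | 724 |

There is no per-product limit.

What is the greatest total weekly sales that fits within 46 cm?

724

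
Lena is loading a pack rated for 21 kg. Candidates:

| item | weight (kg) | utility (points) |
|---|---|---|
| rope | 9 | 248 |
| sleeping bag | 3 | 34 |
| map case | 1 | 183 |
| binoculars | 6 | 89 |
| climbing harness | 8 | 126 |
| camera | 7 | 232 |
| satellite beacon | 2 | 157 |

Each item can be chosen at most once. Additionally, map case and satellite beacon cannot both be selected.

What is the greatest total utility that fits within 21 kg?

697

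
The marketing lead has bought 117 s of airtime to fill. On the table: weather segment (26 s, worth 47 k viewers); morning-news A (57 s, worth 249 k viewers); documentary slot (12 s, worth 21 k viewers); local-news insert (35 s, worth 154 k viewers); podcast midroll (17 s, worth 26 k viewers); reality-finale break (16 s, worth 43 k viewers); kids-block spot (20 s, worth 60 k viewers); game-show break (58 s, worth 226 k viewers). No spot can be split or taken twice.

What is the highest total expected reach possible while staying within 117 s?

By expected reach per s: local-news insert 4.40, morning-news A 4.37, game-show break 3.90, kids-block spot 3.00 lead.
The ratio heuristic lands on morning-news A + local-news insert + kids-block spot (463) but leaves 5 s idle.
Dropping local-news insert and kids-block spot frees 55 s; slotting in game-show break (58 s) lifts the total to 475 at 115 s.
No other feasible combination exceeds 475.

475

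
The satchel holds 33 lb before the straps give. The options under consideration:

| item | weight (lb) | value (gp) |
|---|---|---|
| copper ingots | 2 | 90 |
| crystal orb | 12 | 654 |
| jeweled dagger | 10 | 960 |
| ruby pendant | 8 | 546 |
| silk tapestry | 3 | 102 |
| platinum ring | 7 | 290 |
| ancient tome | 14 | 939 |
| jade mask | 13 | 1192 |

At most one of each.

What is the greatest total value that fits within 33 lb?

Density check — jeweled dagger 96.00, jade mask 91.69, ruby pendant 68.25 are the best per lb.
Best packing: copper ingots + jeweled dagger + ruby pendant + jade mask — 33 lb, 2788 total.

2788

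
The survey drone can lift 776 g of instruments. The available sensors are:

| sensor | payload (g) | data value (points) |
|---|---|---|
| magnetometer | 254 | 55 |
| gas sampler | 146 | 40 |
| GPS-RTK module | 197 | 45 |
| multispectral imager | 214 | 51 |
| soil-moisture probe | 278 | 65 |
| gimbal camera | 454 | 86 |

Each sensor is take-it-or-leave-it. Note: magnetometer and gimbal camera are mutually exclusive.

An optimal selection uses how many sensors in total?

3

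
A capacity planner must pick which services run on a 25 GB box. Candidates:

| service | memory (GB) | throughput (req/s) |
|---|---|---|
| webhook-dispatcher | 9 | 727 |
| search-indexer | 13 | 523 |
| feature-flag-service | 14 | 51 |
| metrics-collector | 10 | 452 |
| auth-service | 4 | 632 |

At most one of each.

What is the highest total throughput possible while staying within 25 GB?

1811

Best packing: webhook-dispatcher + metrics-collector + auth-service — 23 GB, 1811 total.
Nothing else within 25 GB beats 1811.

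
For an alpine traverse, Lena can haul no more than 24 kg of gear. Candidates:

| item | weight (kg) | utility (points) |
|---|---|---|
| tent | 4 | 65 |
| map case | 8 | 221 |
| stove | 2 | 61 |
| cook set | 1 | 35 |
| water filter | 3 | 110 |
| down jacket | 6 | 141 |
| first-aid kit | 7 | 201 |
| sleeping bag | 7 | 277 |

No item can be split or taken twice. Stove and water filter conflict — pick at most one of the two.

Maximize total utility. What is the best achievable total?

764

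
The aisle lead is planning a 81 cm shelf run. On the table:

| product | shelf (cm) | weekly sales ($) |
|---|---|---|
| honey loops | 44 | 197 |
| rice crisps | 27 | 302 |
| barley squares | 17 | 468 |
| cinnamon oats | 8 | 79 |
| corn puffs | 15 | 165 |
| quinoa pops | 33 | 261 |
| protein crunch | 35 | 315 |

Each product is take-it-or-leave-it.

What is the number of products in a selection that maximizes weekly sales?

Best achievable weekly sales is 1085.
For example rice crisps + barley squares + protein crunch achieves it, using 79 cm.
All optima have 3 products.

3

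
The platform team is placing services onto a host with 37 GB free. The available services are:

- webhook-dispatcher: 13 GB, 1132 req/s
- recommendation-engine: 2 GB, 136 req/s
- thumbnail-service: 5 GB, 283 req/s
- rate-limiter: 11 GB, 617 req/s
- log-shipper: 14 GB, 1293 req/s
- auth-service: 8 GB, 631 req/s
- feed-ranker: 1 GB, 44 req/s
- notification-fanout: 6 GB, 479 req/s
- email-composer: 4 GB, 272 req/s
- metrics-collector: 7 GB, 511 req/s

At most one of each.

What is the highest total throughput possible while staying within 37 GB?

3192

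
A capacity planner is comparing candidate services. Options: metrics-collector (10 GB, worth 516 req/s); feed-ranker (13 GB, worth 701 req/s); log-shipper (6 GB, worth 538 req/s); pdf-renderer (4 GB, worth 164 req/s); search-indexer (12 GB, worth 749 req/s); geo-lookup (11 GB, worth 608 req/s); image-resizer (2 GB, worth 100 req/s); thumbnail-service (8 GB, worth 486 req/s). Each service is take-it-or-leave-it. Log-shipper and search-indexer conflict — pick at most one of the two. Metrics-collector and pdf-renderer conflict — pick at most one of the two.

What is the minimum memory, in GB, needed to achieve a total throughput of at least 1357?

Minimise GB subject to total throughput ≥ 1357.
feed-ranker + log-shipper + pdf-renderer: 1403 throughput at 23 GB.
Any bundle with less than 23 GB falls short of 1357.

23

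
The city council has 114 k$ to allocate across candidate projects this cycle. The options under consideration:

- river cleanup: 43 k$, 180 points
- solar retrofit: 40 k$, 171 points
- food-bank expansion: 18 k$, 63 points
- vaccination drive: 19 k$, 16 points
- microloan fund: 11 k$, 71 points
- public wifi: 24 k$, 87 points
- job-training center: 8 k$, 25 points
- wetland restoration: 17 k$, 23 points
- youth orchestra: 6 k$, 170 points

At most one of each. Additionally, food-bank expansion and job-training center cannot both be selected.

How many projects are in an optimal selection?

Optimal total is 617.
For example river cleanup + solar retrofit + microloan fund + job-training center + youth orchestra achieves it, using 108 k$.
Every optimal selection uses 5 projects.

5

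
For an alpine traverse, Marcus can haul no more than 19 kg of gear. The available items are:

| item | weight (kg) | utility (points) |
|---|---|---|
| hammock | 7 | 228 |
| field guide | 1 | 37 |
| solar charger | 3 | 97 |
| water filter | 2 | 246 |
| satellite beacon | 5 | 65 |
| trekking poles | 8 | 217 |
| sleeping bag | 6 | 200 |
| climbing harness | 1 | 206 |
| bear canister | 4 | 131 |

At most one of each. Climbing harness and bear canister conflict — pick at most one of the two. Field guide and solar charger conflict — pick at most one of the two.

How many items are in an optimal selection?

Optimal total is 977.
hammock + solar charger + water filter + sleeping bag + climbing harness hits 977 at 19 kg.
Any selection reaching 977 contains exactly 5 items.

5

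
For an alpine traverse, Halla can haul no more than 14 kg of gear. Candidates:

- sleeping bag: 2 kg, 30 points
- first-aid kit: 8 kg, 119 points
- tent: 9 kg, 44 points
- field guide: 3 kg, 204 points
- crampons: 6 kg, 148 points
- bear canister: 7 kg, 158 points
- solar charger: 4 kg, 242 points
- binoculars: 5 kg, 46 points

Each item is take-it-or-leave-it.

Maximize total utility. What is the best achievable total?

604

A density-first pass picks field guide + crampons + solar charger — 594 at 13 kg.
Replace crampons with bear canister: the trade gains 10 net, giving 604 at 14 kg.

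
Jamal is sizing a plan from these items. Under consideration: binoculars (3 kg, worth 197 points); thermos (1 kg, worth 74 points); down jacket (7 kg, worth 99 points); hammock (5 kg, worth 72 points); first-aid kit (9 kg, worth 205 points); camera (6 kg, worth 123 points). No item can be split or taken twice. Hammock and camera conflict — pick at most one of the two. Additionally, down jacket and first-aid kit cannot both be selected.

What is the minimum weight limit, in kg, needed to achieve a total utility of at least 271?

4

Need the lightest bundle worth ≥ 271.
Taking binoculars + thermos gives 271 (≥ 271) for 4 kg.
No combination under 4 kg hits 271.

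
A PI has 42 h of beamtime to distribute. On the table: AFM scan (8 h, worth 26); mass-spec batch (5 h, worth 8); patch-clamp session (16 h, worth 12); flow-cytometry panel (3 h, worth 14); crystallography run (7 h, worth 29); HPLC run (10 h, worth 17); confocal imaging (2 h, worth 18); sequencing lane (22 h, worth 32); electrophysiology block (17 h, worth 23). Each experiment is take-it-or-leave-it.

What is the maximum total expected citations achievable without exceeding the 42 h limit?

119

Ranking by ratio (expected citations/h): confocal imaging 9.00, flow-cytometry panel 4.67, crystallography run 4.14.
Taking the top-ratio experiments first gives AFM scan + mass-spec batch + flow-cytometry panel + crystallography run + HPLC run + confocal imaging for 112 (35 h).
Dropping mass-spec batch and HPLC run frees 15 h; slotting in sequencing lane (22 h) lifts the total to 119 at 42 h.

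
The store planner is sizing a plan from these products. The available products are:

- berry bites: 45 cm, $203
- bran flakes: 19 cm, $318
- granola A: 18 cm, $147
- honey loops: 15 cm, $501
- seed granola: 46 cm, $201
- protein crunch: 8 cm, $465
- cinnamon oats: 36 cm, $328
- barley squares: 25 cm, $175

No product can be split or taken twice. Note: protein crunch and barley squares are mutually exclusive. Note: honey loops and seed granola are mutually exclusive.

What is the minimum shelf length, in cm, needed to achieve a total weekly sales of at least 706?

Minimise cm subject to total weekly sales ≥ 706.
honey loops + protein crunch: 966 weekly sales at 23 cm.
Below 23 cm the best achievable stays under 706.

23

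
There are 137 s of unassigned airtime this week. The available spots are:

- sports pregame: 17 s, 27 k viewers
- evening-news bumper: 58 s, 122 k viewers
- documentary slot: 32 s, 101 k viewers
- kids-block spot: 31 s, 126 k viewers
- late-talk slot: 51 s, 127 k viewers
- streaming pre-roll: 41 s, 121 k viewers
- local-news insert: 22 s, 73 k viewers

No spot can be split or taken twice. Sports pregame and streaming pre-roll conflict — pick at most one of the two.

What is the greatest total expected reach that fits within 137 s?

Filling by ratio: documentary slot + kids-block spot + streaming pre-roll + local-news insert for 421, with 11 s left unused.
Dropping streaming pre-roll frees 41 s; slotting in late-talk slot (51 s) lifts the total to 427 at 136 s.

427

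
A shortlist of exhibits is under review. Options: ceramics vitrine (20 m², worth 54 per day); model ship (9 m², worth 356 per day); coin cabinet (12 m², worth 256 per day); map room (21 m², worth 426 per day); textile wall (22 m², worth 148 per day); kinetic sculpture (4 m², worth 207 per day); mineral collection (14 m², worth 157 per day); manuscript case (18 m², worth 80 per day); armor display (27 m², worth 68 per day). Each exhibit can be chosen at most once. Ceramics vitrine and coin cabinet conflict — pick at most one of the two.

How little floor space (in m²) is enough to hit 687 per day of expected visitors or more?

Minimise m² subject to total expected visitors ≥ 687.
model ship + coin cabinet + kinetic sculpture reaches 819 using 25 m².
No combination under 25 m² hits 687.

25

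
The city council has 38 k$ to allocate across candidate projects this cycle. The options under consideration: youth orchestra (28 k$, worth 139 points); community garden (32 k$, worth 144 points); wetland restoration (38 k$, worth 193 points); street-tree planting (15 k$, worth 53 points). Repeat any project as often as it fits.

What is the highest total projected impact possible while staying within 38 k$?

193

The ratio ordering already packs tightly: wetland restoration, 38 k$, 193.
That's the maximum — no swap from here does better than 193.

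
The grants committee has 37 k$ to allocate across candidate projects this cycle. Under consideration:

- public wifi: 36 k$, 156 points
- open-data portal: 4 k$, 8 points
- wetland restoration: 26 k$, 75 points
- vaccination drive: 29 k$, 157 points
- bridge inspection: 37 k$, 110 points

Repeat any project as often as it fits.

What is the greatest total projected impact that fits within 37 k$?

Taking 2×open-data portal + vaccination drive: 37 k$ used, 173 in projected impact.
Nothing else within 37 k$ beats 173.

173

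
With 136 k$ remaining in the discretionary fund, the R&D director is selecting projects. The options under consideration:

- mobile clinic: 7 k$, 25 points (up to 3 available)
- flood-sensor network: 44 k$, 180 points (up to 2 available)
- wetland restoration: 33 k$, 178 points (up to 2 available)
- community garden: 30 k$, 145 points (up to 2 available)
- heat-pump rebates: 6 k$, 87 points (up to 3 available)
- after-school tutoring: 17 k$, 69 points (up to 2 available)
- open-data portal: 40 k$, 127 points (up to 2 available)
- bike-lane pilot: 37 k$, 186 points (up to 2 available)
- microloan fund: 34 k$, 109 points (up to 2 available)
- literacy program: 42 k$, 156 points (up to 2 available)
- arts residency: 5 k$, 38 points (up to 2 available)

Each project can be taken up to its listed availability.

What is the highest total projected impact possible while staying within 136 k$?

887

Density check — heat-pump rebates 14.50, arts residency 7.60, wetland restoration 5.39 are the best per k$.
A density-first pass picks 2×wetland restoration + 3×heat-pump rebates + bike-lane pilot + 2×arts residency — 879 at 131 k$.
Dropping wetland restoration frees 33 k$; slotting in bike-lane pilot (37 k$) lifts the total to 887 at 135 k$.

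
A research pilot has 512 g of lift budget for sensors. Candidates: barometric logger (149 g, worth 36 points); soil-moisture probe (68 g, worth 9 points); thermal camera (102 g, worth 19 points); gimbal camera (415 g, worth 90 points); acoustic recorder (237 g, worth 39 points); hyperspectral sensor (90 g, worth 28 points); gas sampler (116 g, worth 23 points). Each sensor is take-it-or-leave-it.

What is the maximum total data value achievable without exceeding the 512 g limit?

118

By data value per g: hyperspectral sensor 0.31, barometric logger 0.24, gimbal camera 0.22 lead.
Filling by ratio: barometric logger + thermal camera + hyperspectral sensor + gas sampler for 106, with 55 g left unused.
Replace barometric logger and thermal camera and gas sampler with gimbal camera: the trade gains 12 net, giving 118 at 505 g.
Runner-up barometric logger + thermal camera + hyperspectral sensor + gas sampler tops out at 106.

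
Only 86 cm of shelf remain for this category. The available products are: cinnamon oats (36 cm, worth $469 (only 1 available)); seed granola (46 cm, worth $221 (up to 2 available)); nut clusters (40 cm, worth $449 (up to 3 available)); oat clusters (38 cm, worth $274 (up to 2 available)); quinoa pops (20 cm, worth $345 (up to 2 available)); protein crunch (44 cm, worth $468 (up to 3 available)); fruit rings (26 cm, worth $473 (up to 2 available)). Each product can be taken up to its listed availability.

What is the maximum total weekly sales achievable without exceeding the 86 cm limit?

Quinoa pops + 2×fruit rings uses 72 of the 86 cm and totals 1291.
No other feasible combination exceeds 1291.

1291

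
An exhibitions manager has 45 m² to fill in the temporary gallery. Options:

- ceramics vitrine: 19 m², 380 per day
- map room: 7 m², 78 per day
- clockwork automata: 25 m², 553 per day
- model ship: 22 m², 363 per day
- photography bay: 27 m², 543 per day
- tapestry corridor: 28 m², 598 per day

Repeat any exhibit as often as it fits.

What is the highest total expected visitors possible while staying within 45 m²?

933

Density check — clockwork automata 22.12, tapestry corridor 21.36, photography bay 20.11, ceramics vitrine 20.00 are the best per m².
Best packing: ceramics vitrine + clockwork automata — 44 m², 933 total.
Every other selection either busts 45 m² or fails to beat 933.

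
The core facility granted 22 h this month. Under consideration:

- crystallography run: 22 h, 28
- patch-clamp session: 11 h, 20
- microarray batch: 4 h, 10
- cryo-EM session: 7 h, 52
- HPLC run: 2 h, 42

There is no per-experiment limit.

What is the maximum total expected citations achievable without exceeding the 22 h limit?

462

Density check — HPLC run 21.00, cryo-EM session 7.43, microarray batch 2.50, patch-clamp session 1.82 are the best per h.
Taking 11×HPLC run: 22 h used, 462 in expected citations.
Nothing else within 22 h beats 462.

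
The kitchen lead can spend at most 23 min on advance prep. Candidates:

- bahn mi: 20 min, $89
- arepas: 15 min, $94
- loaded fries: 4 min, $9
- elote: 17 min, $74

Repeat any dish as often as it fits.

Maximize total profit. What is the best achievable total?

Arepas + 2×loaded fries uses 23 of the 23 min and totals 112.
Nothing else within 23 min beats 112.

112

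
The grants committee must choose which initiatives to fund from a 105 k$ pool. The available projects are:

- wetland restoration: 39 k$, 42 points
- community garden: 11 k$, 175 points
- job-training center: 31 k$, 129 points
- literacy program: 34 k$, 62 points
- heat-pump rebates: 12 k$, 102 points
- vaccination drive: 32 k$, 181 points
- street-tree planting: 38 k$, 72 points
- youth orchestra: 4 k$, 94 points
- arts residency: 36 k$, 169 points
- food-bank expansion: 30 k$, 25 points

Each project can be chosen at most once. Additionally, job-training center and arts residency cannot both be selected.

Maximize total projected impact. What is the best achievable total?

721

Ranking by ratio (projected impact/k$): youth orchestra 23.50, community garden 15.91, heat-pump rebates 8.50, vaccination drive 5.66.
Best packing: community garden + heat-pump rebates + vaccination drive + youth orchestra + arts residency — 95 k$, 721 total.
The spare 10 k$ is too small for any remaining project, and no feasible exchange beats 721.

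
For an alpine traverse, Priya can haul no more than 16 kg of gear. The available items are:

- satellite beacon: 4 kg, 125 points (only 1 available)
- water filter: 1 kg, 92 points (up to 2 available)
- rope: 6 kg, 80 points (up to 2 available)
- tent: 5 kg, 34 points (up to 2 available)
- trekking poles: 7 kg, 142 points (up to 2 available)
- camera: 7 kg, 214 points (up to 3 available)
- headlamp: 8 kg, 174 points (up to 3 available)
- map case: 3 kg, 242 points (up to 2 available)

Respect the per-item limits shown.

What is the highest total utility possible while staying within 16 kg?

882

Density check — water filter 92.00, map case 80.67, satellite beacon 31.25, camera 30.57 are the best per kg.
The ratio heuristic lands on satellite beacon + 2×water filter + 2×map case (793) but leaves 4 kg idle.
Dropping satellite beacon frees 4 kg; slotting in camera (7 kg) lifts the total to 882 at 15 kg.
That's the maximum — no swap from here does better than 882.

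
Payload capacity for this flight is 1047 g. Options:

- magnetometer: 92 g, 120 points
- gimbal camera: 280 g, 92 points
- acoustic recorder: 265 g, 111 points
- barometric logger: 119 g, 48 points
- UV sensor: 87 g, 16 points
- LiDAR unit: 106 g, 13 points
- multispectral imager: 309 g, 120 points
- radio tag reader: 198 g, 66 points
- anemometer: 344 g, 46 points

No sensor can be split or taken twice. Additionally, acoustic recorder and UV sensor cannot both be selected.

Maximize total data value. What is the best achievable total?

465

Magnetometer + acoustic recorder + barometric logger + multispectral imager + radio tag reader uses 983 of the 1047 g and totals 465.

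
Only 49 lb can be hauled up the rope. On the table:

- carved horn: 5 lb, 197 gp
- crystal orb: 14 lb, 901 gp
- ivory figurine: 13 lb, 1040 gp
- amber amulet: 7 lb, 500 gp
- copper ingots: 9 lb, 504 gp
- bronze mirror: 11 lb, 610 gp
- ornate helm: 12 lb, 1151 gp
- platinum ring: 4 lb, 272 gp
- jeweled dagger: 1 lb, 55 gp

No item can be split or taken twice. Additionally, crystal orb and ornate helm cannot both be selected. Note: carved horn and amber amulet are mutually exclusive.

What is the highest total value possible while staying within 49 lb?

Taking the top-ratio items first gives ivory figurine + amber amulet + copper ingots + ornate helm + platinum ring + jeweled dagger for 3522 (46 lb).
The 9 lb tied up in copper ingots is better spent on bronze mirror — total rises to 3628 (48 lb).
Next best is ivory figurine + copper ingots + bronze mirror + ornate helm + platinum ring at 3577 (49 lb) — short by 51.

3628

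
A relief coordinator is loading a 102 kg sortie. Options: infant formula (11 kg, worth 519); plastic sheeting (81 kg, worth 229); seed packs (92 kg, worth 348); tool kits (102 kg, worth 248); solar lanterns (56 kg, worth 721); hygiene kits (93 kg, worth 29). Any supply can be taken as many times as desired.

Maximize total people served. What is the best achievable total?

4671

The ratio ordering already packs tightly: 9×infant formula, 99 kg, 4671.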